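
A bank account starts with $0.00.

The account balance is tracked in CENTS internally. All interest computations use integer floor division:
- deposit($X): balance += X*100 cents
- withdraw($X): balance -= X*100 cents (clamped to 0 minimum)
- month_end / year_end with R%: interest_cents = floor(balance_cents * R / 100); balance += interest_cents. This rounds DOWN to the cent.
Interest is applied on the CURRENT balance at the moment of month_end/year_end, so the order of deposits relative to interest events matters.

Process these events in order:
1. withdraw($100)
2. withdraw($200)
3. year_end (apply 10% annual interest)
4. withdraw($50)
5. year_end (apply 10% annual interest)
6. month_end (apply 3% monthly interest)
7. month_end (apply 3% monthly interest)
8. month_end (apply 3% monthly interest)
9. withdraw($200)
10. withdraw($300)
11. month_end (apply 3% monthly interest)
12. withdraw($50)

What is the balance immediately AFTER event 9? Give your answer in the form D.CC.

Answer: 0.00

Derivation:
After 1 (withdraw($100)): balance=$0.00 total_interest=$0.00
After 2 (withdraw($200)): balance=$0.00 total_interest=$0.00
After 3 (year_end (apply 10% annual interest)): balance=$0.00 total_interest=$0.00
After 4 (withdraw($50)): balance=$0.00 total_interest=$0.00
After 5 (year_end (apply 10% annual interest)): balance=$0.00 total_interest=$0.00
After 6 (month_end (apply 3% monthly interest)): balance=$0.00 total_interest=$0.00
After 7 (month_end (apply 3% monthly interest)): balance=$0.00 total_interest=$0.00
After 8 (month_end (apply 3% monthly interest)): balance=$0.00 total_interest=$0.00
After 9 (withdraw($200)): balance=$0.00 total_interest=$0.00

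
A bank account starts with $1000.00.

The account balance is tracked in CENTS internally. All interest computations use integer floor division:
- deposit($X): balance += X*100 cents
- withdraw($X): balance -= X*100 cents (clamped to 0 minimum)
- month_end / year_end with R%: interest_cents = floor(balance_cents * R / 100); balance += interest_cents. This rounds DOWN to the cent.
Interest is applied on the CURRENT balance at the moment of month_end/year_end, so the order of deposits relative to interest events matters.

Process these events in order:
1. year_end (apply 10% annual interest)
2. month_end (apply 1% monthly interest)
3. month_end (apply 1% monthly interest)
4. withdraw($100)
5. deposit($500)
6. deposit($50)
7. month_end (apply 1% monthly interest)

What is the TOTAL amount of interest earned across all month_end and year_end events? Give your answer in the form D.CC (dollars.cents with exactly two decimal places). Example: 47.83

Answer: 137.83

Derivation:
After 1 (year_end (apply 10% annual interest)): balance=$1100.00 total_interest=$100.00
After 2 (month_end (apply 1% monthly interest)): balance=$1111.00 total_interest=$111.00
After 3 (month_end (apply 1% monthly interest)): balance=$1122.11 total_interest=$122.11
After 4 (withdraw($100)): balance=$1022.11 total_interest=$122.11
After 5 (deposit($500)): balance=$1522.11 total_interest=$122.11
After 6 (deposit($50)): balance=$1572.11 total_interest=$122.11
After 7 (month_end (apply 1% monthly interest)): balance=$1587.83 total_interest=$137.83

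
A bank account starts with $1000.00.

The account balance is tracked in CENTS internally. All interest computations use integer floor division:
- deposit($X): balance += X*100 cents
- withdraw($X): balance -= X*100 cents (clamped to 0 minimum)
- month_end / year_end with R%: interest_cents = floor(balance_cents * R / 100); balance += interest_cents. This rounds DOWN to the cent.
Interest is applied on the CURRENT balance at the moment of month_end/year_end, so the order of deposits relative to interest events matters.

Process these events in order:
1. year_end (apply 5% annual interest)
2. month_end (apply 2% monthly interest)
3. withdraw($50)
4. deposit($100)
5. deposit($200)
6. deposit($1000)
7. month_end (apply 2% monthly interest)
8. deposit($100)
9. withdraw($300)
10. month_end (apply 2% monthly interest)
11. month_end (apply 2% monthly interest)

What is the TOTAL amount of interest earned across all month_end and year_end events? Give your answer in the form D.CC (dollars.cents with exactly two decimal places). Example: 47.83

After 1 (year_end (apply 5% annual interest)): balance=$1050.00 total_interest=$50.00
After 2 (month_end (apply 2% monthly interest)): balance=$1071.00 total_interest=$71.00
After 3 (withdraw($50)): balance=$1021.00 total_interest=$71.00
After 4 (deposit($100)): balance=$1121.00 total_interest=$71.00
After 5 (deposit($200)): balance=$1321.00 total_interest=$71.00
After 6 (deposit($1000)): balance=$2321.00 total_interest=$71.00
After 7 (month_end (apply 2% monthly interest)): balance=$2367.42 total_interest=$117.42
After 8 (deposit($100)): balance=$2467.42 total_interest=$117.42
After 9 (withdraw($300)): balance=$2167.42 total_interest=$117.42
After 10 (month_end (apply 2% monthly interest)): balance=$2210.76 total_interest=$160.76
After 11 (month_end (apply 2% monthly interest)): balance=$2254.97 total_interest=$204.97

Answer: 204.97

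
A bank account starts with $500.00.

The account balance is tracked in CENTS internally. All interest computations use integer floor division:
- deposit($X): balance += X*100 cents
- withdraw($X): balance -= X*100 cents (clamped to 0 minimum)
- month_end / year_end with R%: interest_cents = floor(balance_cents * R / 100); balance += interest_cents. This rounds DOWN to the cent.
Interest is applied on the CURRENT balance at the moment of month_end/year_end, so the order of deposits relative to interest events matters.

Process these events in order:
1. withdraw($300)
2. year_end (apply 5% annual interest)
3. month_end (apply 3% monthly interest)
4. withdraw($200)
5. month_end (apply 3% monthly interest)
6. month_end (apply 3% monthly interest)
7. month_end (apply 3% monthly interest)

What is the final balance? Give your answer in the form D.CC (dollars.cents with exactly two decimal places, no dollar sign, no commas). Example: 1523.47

Answer: 17.79

Derivation:
After 1 (withdraw($300)): balance=$200.00 total_interest=$0.00
After 2 (year_end (apply 5% annual interest)): balance=$210.00 total_interest=$10.00
After 3 (month_end (apply 3% monthly interest)): balance=$216.30 total_interest=$16.30
After 4 (withdraw($200)): balance=$16.30 total_interest=$16.30
After 5 (month_end (apply 3% monthly interest)): balance=$16.78 total_interest=$16.78
After 6 (month_end (apply 3% monthly interest)): balance=$17.28 total_interest=$17.28
After 7 (month_end (apply 3% monthly interest)): balance=$17.79 total_interest=$17.79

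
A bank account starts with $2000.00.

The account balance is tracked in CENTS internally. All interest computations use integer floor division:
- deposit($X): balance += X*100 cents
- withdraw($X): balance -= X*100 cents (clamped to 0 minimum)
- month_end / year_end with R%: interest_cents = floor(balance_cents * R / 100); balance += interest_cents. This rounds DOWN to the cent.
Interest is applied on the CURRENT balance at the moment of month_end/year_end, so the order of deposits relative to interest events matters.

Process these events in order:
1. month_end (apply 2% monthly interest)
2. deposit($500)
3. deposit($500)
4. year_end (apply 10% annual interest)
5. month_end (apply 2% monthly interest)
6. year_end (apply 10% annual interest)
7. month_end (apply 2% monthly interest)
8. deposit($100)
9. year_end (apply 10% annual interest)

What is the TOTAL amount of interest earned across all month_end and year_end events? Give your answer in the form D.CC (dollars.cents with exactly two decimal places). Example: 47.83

After 1 (month_end (apply 2% monthly interest)): balance=$2040.00 total_interest=$40.00
After 2 (deposit($500)): balance=$2540.00 total_interest=$40.00
After 3 (deposit($500)): balance=$3040.00 total_interest=$40.00
After 4 (year_end (apply 10% annual interest)): balance=$3344.00 total_interest=$344.00
After 5 (month_end (apply 2% monthly interest)): balance=$3410.88 total_interest=$410.88
After 6 (year_end (apply 10% annual interest)): balance=$3751.96 total_interest=$751.96
After 7 (month_end (apply 2% monthly interest)): balance=$3826.99 total_interest=$826.99
After 8 (deposit($100)): balance=$3926.99 total_interest=$826.99
After 9 (year_end (apply 10% annual interest)): balance=$4319.68 total_interest=$1219.68

Answer: 1219.68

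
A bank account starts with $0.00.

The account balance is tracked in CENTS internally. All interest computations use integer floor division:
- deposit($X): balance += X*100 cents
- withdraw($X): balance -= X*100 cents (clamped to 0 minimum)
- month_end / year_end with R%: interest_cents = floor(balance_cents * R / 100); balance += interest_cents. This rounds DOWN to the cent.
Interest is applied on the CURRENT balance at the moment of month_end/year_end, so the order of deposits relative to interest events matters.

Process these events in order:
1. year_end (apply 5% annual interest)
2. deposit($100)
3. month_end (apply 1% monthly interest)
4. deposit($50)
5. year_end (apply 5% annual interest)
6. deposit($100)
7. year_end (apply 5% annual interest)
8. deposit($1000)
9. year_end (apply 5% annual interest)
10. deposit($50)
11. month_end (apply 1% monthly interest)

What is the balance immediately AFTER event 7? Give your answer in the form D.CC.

Answer: 271.47

Derivation:
After 1 (year_end (apply 5% annual interest)): balance=$0.00 total_interest=$0.00
After 2 (deposit($100)): balance=$100.00 total_interest=$0.00
After 3 (month_end (apply 1% monthly interest)): balance=$101.00 total_interest=$1.00
After 4 (deposit($50)): balance=$151.00 total_interest=$1.00
After 5 (year_end (apply 5% annual interest)): balance=$158.55 total_interest=$8.55
After 6 (deposit($100)): balance=$258.55 total_interest=$8.55
After 7 (year_end (apply 5% annual interest)): balance=$271.47 total_interest=$21.47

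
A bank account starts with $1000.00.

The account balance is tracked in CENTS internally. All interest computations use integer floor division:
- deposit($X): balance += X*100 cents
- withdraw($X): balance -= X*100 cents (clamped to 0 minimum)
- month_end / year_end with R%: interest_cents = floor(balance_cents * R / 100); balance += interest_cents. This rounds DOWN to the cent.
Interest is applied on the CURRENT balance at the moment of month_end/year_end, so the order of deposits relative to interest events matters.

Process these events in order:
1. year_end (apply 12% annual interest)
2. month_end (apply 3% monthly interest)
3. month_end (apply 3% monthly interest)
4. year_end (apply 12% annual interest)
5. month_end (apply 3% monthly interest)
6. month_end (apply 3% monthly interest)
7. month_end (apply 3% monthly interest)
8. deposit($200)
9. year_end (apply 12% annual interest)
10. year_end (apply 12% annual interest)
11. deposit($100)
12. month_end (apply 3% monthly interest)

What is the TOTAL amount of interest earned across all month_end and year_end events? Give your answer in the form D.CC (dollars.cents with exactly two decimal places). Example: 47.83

After 1 (year_end (apply 12% annual interest)): balance=$1120.00 total_interest=$120.00
After 2 (month_end (apply 3% monthly interest)): balance=$1153.60 total_interest=$153.60
After 3 (month_end (apply 3% monthly interest)): balance=$1188.20 total_interest=$188.20
After 4 (year_end (apply 12% annual interest)): balance=$1330.78 total_interest=$330.78
After 5 (month_end (apply 3% monthly interest)): balance=$1370.70 total_interest=$370.70
After 6 (month_end (apply 3% monthly interest)): balance=$1411.82 total_interest=$411.82
After 7 (month_end (apply 3% monthly interest)): balance=$1454.17 total_interest=$454.17
After 8 (deposit($200)): balance=$1654.17 total_interest=$454.17
After 9 (year_end (apply 12% annual interest)): balance=$1852.67 total_interest=$652.67
After 10 (year_end (apply 12% annual interest)): balance=$2074.99 total_interest=$874.99
After 11 (deposit($100)): balance=$2174.99 total_interest=$874.99
After 12 (month_end (apply 3% monthly interest)): balance=$2240.23 total_interest=$940.23

Answer: 940.23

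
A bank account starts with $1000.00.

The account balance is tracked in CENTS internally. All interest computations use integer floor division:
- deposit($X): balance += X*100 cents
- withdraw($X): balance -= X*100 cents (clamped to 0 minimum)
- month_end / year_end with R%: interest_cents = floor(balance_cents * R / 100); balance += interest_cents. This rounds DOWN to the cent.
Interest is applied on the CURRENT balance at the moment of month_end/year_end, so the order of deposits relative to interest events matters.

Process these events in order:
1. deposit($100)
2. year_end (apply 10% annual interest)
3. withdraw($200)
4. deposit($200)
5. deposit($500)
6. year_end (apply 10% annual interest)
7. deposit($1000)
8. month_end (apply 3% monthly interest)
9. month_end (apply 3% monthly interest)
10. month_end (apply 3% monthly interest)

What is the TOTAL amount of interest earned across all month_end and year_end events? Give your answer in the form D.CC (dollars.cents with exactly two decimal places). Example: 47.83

Answer: 548.14

Derivation:
After 1 (deposit($100)): balance=$1100.00 total_interest=$0.00
After 2 (year_end (apply 10% annual interest)): balance=$1210.00 total_interest=$110.00
After 3 (withdraw($200)): balance=$1010.00 total_interest=$110.00
After 4 (deposit($200)): balance=$1210.00 total_interest=$110.00
After 5 (deposit($500)): balance=$1710.00 total_interest=$110.00
After 6 (year_end (apply 10% annual interest)): balance=$1881.00 total_interest=$281.00
After 7 (deposit($1000)): balance=$2881.00 total_interest=$281.00
After 8 (month_end (apply 3% monthly interest)): balance=$2967.43 total_interest=$367.43
After 9 (month_end (apply 3% monthly interest)): balance=$3056.45 total_interest=$456.45
After 10 (month_end (apply 3% monthly interest)): balance=$3148.14 total_interest=$548.14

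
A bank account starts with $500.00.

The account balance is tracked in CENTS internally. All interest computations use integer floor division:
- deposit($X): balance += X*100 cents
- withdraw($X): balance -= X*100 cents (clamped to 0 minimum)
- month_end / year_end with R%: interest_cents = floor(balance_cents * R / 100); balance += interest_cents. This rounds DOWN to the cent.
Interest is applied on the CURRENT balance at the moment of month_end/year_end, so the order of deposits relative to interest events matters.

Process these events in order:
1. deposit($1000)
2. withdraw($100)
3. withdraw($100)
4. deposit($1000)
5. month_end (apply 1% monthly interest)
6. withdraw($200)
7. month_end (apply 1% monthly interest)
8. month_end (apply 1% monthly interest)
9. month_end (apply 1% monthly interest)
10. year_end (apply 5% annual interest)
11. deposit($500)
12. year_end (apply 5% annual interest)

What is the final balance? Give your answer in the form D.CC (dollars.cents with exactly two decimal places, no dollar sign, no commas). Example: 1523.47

After 1 (deposit($1000)): balance=$1500.00 total_interest=$0.00
After 2 (withdraw($100)): balance=$1400.00 total_interest=$0.00
After 3 (withdraw($100)): balance=$1300.00 total_interest=$0.00
After 4 (deposit($1000)): balance=$2300.00 total_interest=$0.00
After 5 (month_end (apply 1% monthly interest)): balance=$2323.00 total_interest=$23.00
After 6 (withdraw($200)): balance=$2123.00 total_interest=$23.00
After 7 (month_end (apply 1% monthly interest)): balance=$2144.23 total_interest=$44.23
After 8 (month_end (apply 1% monthly interest)): balance=$2165.67 total_interest=$65.67
After 9 (month_end (apply 1% monthly interest)): balance=$2187.32 total_interest=$87.32
After 10 (year_end (apply 5% annual interest)): balance=$2296.68 total_interest=$196.68
After 11 (deposit($500)): balance=$2796.68 total_interest=$196.68
After 12 (year_end (apply 5% annual interest)): balance=$2936.51 total_interest=$336.51

Answer: 2936.51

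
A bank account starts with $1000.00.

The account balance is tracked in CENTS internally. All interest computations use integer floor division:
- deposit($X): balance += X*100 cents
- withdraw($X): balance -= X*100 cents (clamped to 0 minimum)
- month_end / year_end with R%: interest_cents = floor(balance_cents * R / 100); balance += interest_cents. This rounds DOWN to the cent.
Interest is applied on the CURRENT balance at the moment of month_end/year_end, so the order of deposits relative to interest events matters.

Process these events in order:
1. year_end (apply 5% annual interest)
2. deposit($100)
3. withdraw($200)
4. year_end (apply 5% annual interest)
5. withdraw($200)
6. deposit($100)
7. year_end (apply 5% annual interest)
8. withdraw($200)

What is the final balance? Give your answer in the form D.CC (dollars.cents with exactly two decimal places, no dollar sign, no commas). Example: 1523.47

After 1 (year_end (apply 5% annual interest)): balance=$1050.00 total_interest=$50.00
After 2 (deposit($100)): balance=$1150.00 total_interest=$50.00
After 3 (withdraw($200)): balance=$950.00 total_interest=$50.00
After 4 (year_end (apply 5% annual interest)): balance=$997.50 total_interest=$97.50
After 5 (withdraw($200)): balance=$797.50 total_interest=$97.50
After 6 (deposit($100)): balance=$897.50 total_interest=$97.50
After 7 (year_end (apply 5% annual interest)): balance=$942.37 total_interest=$142.37
After 8 (withdraw($200)): balance=$742.37 total_interest=$142.37

Answer: 742.37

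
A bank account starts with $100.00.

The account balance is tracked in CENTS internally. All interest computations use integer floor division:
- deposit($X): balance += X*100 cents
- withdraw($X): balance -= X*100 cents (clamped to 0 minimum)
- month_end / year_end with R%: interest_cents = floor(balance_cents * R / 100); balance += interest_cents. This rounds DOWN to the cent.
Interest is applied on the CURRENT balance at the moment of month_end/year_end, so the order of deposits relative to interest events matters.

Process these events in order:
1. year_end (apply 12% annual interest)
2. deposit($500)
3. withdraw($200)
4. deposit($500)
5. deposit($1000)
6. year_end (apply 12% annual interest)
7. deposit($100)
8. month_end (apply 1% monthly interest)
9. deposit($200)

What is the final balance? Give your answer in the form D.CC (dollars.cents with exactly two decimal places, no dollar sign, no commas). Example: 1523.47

Answer: 2463.85

Derivation:
After 1 (year_end (apply 12% annual interest)): balance=$112.00 total_interest=$12.00
After 2 (deposit($500)): balance=$612.00 total_interest=$12.00
After 3 (withdraw($200)): balance=$412.00 total_interest=$12.00
After 4 (deposit($500)): balance=$912.00 total_interest=$12.00
After 5 (deposit($1000)): balance=$1912.00 total_interest=$12.00
After 6 (year_end (apply 12% annual interest)): balance=$2141.44 total_interest=$241.44
After 7 (deposit($100)): balance=$2241.44 total_interest=$241.44
After 8 (month_end (apply 1% monthly interest)): balance=$2263.85 total_interest=$263.85
After 9 (deposit($200)): balance=$2463.85 total_interest=$263.85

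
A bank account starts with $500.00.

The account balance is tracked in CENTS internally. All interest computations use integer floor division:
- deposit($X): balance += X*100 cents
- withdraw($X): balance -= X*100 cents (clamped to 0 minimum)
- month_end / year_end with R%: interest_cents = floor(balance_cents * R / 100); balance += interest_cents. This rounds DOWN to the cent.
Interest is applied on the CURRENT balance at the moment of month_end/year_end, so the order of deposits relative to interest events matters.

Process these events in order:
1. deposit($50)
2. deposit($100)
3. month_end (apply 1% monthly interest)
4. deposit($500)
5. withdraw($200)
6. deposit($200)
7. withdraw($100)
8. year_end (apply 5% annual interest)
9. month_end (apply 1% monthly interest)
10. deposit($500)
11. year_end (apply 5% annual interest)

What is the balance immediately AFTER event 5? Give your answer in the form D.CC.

Answer: 956.50

Derivation:
After 1 (deposit($50)): balance=$550.00 total_interest=$0.00
After 2 (deposit($100)): balance=$650.00 total_interest=$0.00
After 3 (month_end (apply 1% monthly interest)): balance=$656.50 total_interest=$6.50
After 4 (deposit($500)): balance=$1156.50 total_interest=$6.50
After 5 (withdraw($200)): balance=$956.50 total_interest=$6.50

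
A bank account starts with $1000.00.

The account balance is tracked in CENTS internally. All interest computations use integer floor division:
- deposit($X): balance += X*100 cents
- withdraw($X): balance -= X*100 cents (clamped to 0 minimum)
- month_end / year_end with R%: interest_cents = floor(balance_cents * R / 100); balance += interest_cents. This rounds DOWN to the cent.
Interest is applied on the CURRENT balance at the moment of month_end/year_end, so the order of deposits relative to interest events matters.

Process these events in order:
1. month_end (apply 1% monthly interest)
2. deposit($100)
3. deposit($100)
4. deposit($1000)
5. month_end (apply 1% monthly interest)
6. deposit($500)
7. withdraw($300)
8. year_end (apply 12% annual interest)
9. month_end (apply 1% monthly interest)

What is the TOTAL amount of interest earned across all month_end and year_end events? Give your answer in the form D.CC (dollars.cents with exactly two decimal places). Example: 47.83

After 1 (month_end (apply 1% monthly interest)): balance=$1010.00 total_interest=$10.00
After 2 (deposit($100)): balance=$1110.00 total_interest=$10.00
After 3 (deposit($100)): balance=$1210.00 total_interest=$10.00
After 4 (deposit($1000)): balance=$2210.00 total_interest=$10.00
After 5 (month_end (apply 1% monthly interest)): balance=$2232.10 total_interest=$32.10
After 6 (deposit($500)): balance=$2732.10 total_interest=$32.10
After 7 (withdraw($300)): balance=$2432.10 total_interest=$32.10
After 8 (year_end (apply 12% annual interest)): balance=$2723.95 total_interest=$323.95
After 9 (month_end (apply 1% monthly interest)): balance=$2751.18 total_interest=$351.18

Answer: 351.18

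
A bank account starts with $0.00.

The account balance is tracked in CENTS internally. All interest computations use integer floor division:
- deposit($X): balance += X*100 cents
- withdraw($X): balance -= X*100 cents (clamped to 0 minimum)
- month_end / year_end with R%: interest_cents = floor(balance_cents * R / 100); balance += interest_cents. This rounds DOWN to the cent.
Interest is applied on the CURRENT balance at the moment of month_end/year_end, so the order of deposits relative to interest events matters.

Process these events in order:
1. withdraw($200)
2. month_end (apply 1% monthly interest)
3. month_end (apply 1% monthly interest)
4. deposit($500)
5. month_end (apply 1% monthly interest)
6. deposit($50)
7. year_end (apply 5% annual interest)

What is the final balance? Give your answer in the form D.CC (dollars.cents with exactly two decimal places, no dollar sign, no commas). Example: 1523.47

After 1 (withdraw($200)): balance=$0.00 total_interest=$0.00
After 2 (month_end (apply 1% monthly interest)): balance=$0.00 total_interest=$0.00
After 3 (month_end (apply 1% monthly interest)): balance=$0.00 total_interest=$0.00
After 4 (deposit($500)): balance=$500.00 total_interest=$0.00
After 5 (month_end (apply 1% monthly interest)): balance=$505.00 total_interest=$5.00
After 6 (deposit($50)): balance=$555.00 total_interest=$5.00
After 7 (year_end (apply 5% annual interest)): balance=$582.75 total_interest=$32.75

Answer: 582.75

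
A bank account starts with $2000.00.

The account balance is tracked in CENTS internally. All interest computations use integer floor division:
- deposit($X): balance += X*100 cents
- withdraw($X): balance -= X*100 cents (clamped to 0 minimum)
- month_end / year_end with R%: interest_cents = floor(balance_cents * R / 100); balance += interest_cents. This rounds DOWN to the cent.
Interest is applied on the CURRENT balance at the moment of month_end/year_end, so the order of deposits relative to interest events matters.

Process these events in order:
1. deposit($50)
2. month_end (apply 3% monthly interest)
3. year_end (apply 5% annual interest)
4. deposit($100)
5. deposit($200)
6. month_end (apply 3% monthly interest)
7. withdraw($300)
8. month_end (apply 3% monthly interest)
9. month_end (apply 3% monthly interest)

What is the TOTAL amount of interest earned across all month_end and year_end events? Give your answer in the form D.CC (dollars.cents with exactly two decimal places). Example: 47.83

After 1 (deposit($50)): balance=$2050.00 total_interest=$0.00
After 2 (month_end (apply 3% monthly interest)): balance=$2111.50 total_interest=$61.50
After 3 (year_end (apply 5% annual interest)): balance=$2217.07 total_interest=$167.07
After 4 (deposit($100)): balance=$2317.07 total_interest=$167.07
After 5 (deposit($200)): balance=$2517.07 total_interest=$167.07
After 6 (month_end (apply 3% monthly interest)): balance=$2592.58 total_interest=$242.58
After 7 (withdraw($300)): balance=$2292.58 total_interest=$242.58
After 8 (month_end (apply 3% monthly interest)): balance=$2361.35 total_interest=$311.35
After 9 (month_end (apply 3% monthly interest)): balance=$2432.19 total_interest=$382.19

Answer: 382.19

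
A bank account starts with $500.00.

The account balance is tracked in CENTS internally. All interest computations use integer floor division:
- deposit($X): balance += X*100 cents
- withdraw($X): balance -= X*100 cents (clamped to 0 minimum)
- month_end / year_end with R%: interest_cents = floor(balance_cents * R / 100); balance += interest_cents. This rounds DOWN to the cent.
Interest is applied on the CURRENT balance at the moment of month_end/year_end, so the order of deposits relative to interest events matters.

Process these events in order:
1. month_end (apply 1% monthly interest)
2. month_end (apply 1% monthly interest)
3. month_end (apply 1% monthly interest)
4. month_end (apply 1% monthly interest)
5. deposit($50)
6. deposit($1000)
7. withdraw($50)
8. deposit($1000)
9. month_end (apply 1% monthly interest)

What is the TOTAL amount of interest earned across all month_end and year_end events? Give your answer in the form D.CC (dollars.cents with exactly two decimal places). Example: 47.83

Answer: 45.50

Derivation:
After 1 (month_end (apply 1% monthly interest)): balance=$505.00 total_interest=$5.00
After 2 (month_end (apply 1% monthly interest)): balance=$510.05 total_interest=$10.05
After 3 (month_end (apply 1% monthly interest)): balance=$515.15 total_interest=$15.15
After 4 (month_end (apply 1% monthly interest)): balance=$520.30 total_interest=$20.30
After 5 (deposit($50)): balance=$570.30 total_interest=$20.30
After 6 (deposit($1000)): balance=$1570.30 total_interest=$20.30
After 7 (withdraw($50)): balance=$1520.30 total_interest=$20.30
After 8 (deposit($1000)): balance=$2520.30 total_interest=$20.30
After 9 (month_end (apply 1% monthly interest)): balance=$2545.50 total_interest=$45.50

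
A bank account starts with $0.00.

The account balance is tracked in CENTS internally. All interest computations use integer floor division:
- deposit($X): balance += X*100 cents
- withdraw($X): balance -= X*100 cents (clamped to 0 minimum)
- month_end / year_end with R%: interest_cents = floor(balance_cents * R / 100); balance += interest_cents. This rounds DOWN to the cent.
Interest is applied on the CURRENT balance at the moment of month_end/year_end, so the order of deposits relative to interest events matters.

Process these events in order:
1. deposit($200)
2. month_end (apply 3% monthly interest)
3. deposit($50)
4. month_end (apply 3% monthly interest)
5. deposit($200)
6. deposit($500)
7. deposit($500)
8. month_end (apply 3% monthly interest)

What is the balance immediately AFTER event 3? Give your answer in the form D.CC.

After 1 (deposit($200)): balance=$200.00 total_interest=$0.00
After 2 (month_end (apply 3% monthly interest)): balance=$206.00 total_interest=$6.00
After 3 (deposit($50)): balance=$256.00 total_interest=$6.00

Answer: 256.00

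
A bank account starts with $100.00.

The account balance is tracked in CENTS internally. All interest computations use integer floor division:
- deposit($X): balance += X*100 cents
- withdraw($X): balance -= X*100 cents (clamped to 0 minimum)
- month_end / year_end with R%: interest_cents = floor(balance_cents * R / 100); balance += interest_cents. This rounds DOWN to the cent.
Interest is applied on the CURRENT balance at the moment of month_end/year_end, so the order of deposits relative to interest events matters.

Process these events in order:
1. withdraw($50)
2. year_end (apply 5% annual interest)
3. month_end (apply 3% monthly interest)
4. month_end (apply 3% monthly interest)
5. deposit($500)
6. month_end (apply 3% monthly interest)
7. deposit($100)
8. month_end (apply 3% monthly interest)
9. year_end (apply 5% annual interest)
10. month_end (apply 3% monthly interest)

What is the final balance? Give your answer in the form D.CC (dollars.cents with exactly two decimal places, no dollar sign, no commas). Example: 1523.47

Answer: 748.96

Derivation:
After 1 (withdraw($50)): balance=$50.00 total_interest=$0.00
After 2 (year_end (apply 5% annual interest)): balance=$52.50 total_interest=$2.50
After 3 (month_end (apply 3% monthly interest)): balance=$54.07 total_interest=$4.07
After 4 (month_end (apply 3% monthly interest)): balance=$55.69 total_interest=$5.69
After 5 (deposit($500)): balance=$555.69 total_interest=$5.69
After 6 (month_end (apply 3% monthly interest)): balance=$572.36 total_interest=$22.36
After 7 (deposit($100)): balance=$672.36 total_interest=$22.36
After 8 (month_end (apply 3% monthly interest)): balance=$692.53 total_interest=$42.53
After 9 (year_end (apply 5% annual interest)): balance=$727.15 total_interest=$77.15
After 10 (month_end (apply 3% monthly interest)): balance=$748.96 total_interest=$98.96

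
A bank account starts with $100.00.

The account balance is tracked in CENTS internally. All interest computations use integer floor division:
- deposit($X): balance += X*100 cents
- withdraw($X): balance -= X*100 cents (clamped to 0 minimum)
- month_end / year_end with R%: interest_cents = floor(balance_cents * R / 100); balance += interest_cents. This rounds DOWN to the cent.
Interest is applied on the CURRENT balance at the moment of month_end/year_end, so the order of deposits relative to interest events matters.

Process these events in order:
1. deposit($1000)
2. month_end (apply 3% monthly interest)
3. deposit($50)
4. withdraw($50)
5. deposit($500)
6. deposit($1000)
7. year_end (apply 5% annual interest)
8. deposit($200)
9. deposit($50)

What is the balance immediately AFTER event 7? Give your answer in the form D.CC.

Answer: 2764.65

Derivation:
After 1 (deposit($1000)): balance=$1100.00 total_interest=$0.00
After 2 (month_end (apply 3% monthly interest)): balance=$1133.00 total_interest=$33.00
After 3 (deposit($50)): balance=$1183.00 total_interest=$33.00
After 4 (withdraw($50)): balance=$1133.00 total_interest=$33.00
After 5 (deposit($500)): balance=$1633.00 total_interest=$33.00
After 6 (deposit($1000)): balance=$2633.00 total_interest=$33.00
After 7 (year_end (apply 5% annual interest)): balance=$2764.65 total_interest=$164.65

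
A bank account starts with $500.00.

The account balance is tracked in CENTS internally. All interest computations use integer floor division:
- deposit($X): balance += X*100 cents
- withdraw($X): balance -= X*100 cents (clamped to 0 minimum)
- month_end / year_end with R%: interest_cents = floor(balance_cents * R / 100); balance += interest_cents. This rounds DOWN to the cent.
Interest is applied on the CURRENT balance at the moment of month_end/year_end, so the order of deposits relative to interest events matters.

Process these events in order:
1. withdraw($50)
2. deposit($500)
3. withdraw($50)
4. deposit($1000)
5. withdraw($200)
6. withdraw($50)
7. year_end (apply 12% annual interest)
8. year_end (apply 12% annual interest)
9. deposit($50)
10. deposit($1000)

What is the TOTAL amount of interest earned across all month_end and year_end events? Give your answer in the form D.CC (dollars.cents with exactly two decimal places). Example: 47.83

Answer: 419.76

Derivation:
After 1 (withdraw($50)): balance=$450.00 total_interest=$0.00
After 2 (deposit($500)): balance=$950.00 total_interest=$0.00
After 3 (withdraw($50)): balance=$900.00 total_interest=$0.00
After 4 (deposit($1000)): balance=$1900.00 total_interest=$0.00
After 5 (withdraw($200)): balance=$1700.00 total_interest=$0.00
After 6 (withdraw($50)): balance=$1650.00 total_interest=$0.00
After 7 (year_end (apply 12% annual interest)): balance=$1848.00 total_interest=$198.00
After 8 (year_end (apply 12% annual interest)): balance=$2069.76 total_interest=$419.76
After 9 (deposit($50)): balance=$2119.76 total_interest=$419.76
After 10 (deposit($1000)): balance=$3119.76 total_interest=$419.76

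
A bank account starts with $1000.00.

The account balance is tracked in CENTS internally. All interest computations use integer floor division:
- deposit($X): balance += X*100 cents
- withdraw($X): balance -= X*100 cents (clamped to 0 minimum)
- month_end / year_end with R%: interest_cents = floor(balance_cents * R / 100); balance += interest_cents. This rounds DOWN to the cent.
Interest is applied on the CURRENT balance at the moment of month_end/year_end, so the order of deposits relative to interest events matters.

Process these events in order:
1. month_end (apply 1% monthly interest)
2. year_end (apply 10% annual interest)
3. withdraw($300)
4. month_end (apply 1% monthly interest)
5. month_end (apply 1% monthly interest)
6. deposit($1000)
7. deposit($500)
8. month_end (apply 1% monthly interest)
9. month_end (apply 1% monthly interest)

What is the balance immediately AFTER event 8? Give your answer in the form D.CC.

Answer: 2350.57

Derivation:
After 1 (month_end (apply 1% monthly interest)): balance=$1010.00 total_interest=$10.00
After 2 (year_end (apply 10% annual interest)): balance=$1111.00 total_interest=$111.00
After 3 (withdraw($300)): balance=$811.00 total_interest=$111.00
After 4 (month_end (apply 1% monthly interest)): balance=$819.11 total_interest=$119.11
After 5 (month_end (apply 1% monthly interest)): balance=$827.30 total_interest=$127.30
After 6 (deposit($1000)): balance=$1827.30 total_interest=$127.30
After 7 (deposit($500)): balance=$2327.30 total_interest=$127.30
After 8 (month_end (apply 1% monthly interest)): balance=$2350.57 total_interest=$150.57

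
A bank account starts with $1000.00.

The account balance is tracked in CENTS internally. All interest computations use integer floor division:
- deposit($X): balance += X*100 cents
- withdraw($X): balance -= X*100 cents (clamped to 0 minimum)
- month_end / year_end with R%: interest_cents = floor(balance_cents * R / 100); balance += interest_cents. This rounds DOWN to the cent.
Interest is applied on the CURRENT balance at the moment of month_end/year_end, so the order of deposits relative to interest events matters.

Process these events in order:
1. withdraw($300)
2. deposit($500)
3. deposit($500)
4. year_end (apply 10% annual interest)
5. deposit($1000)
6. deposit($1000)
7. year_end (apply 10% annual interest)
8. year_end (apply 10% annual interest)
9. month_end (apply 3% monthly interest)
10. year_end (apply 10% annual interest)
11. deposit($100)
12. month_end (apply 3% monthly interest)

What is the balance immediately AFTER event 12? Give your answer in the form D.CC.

After 1 (withdraw($300)): balance=$700.00 total_interest=$0.00
After 2 (deposit($500)): balance=$1200.00 total_interest=$0.00
After 3 (deposit($500)): balance=$1700.00 total_interest=$0.00
After 4 (year_end (apply 10% annual interest)): balance=$1870.00 total_interest=$170.00
After 5 (deposit($1000)): balance=$2870.00 total_interest=$170.00
After 6 (deposit($1000)): balance=$3870.00 total_interest=$170.00
After 7 (year_end (apply 10% annual interest)): balance=$4257.00 total_interest=$557.00
After 8 (year_end (apply 10% annual interest)): balance=$4682.70 total_interest=$982.70
After 9 (month_end (apply 3% monthly interest)): balance=$4823.18 total_interest=$1123.18
After 10 (year_end (apply 10% annual interest)): balance=$5305.49 total_interest=$1605.49
After 11 (deposit($100)): balance=$5405.49 total_interest=$1605.49
After 12 (month_end (apply 3% monthly interest)): balance=$5567.65 total_interest=$1767.65

Answer: 5567.65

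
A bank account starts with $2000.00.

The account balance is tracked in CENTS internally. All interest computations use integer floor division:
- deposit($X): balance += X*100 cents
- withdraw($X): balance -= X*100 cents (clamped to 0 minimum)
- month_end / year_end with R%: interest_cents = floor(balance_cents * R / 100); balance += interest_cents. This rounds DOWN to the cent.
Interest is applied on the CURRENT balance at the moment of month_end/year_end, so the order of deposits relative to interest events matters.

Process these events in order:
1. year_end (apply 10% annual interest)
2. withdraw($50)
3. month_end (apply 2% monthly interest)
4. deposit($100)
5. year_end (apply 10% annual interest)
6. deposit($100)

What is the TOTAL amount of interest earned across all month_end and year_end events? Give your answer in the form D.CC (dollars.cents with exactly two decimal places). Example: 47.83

After 1 (year_end (apply 10% annual interest)): balance=$2200.00 total_interest=$200.00
After 2 (withdraw($50)): balance=$2150.00 total_interest=$200.00
After 3 (month_end (apply 2% monthly interest)): balance=$2193.00 total_interest=$243.00
After 4 (deposit($100)): balance=$2293.00 total_interest=$243.00
After 5 (year_end (apply 10% annual interest)): balance=$2522.30 total_interest=$472.30
After 6 (deposit($100)): balance=$2622.30 total_interest=$472.30

Answer: 472.30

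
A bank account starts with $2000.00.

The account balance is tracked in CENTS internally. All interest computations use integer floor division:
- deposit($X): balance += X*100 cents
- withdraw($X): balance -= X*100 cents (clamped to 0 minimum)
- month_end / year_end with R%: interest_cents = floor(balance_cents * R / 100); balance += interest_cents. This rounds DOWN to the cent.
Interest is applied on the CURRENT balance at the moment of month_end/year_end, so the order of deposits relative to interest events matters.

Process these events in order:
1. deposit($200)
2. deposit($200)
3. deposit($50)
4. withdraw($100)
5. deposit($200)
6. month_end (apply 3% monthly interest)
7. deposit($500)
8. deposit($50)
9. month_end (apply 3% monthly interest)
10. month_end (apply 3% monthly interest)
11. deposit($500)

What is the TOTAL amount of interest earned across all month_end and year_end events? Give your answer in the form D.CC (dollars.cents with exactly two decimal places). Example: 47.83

Answer: 269.94

Derivation:
After 1 (deposit($200)): balance=$2200.00 total_interest=$0.00
After 2 (deposit($200)): balance=$2400.00 total_interest=$0.00
After 3 (deposit($50)): balance=$2450.00 total_interest=$0.00
After 4 (withdraw($100)): balance=$2350.00 total_interest=$0.00
After 5 (deposit($200)): balance=$2550.00 total_interest=$0.00
After 6 (month_end (apply 3% monthly interest)): balance=$2626.50 total_interest=$76.50
After 7 (deposit($500)): balance=$3126.50 total_interest=$76.50
After 8 (deposit($50)): balance=$3176.50 total_interest=$76.50
After 9 (month_end (apply 3% monthly interest)): balance=$3271.79 total_interest=$171.79
After 10 (month_end (apply 3% monthly interest)): balance=$3369.94 total_interest=$269.94
After 11 (deposit($500)): balance=$3869.94 total_interest=$269.94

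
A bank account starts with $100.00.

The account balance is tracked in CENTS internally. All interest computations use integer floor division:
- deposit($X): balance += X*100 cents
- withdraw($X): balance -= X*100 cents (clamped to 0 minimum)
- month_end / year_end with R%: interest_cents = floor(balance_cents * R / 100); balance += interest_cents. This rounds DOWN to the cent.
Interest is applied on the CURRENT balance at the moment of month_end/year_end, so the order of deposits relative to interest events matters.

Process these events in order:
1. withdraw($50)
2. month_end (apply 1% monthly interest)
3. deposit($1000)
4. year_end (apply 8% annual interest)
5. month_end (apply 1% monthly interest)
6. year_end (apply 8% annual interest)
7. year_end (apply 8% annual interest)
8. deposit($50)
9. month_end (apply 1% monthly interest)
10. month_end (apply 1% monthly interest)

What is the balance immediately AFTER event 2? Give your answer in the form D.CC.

Answer: 50.50

Derivation:
After 1 (withdraw($50)): balance=$50.00 total_interest=$0.00
After 2 (month_end (apply 1% monthly interest)): balance=$50.50 total_interest=$0.50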